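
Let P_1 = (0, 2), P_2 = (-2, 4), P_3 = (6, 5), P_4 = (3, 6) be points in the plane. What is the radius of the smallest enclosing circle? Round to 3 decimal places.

By Welzl's lemma the MEC is supported by two points (diametrically opposite) or three points (on a circumcircle).
The farthest pair is P_2–P_3 with squared distance 65. The circle on this segment as diameter has centre (2, 4.5) and r² = 65/4 = 16.25.
Check P_1: distance² to centre = 10.25 ≤ 16.25, so it lies inside.
All remaining points lie in this disk, and no smaller disk contains both endpoints, so this is the minimum enclosing circle.
r = √(16.25) ≈ 4.031.

4.031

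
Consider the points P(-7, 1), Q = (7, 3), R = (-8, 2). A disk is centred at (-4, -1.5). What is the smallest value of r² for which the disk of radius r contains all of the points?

The required radius is the distance from (-4, -1.5) to the farthest point.
Squared distances: 15.25, 141.25, 28.25.
Maximum is 141.25, attained at Q.

141.25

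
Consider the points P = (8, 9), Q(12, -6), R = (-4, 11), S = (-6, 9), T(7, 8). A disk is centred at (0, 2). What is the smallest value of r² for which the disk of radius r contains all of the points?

The required radius is the distance from (0, 2) to the farthest point.
Squared distances: 113, 208, 97, 85, 85.
Maximum is 208, attained at Q.

208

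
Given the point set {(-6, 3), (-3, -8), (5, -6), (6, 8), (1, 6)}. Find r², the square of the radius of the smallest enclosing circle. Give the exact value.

84.25

The farthest pair is (-3, -8)–(6, 8) with squared distance 337. The circle on this segment as diameter has centre (1.5, 0) and r² = 337/4 = 84.25.
Check (-6, 3): distance² to centre = 65.25 ≤ 84.25, so it lies inside.
All remaining points lie in this disk, and no smaller disk contains both endpoints, so this is the minimum enclosing circle.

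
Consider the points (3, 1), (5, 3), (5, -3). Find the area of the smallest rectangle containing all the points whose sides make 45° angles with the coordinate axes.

In coordinates u = x + y, v = x − y the rectangle is axis-aligned; the map (x,y)→(u,v) scales areas by 2.
u-values: 4, 8, 2; range = 8 − 2 = 6.
v-values: 2, 2, 8; range = 8 − 2 = 6.
Area = (6 × 6) / 2 = 18.

18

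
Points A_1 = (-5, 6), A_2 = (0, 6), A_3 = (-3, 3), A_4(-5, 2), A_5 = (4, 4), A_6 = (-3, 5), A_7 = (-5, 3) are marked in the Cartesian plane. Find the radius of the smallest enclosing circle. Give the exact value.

85/18

A smallest enclosing disk is always determined by at most three of the input points on its boundary.
The minimum enclosing circle is determined by three boundary points: A_1, A_4, A_5.
Their circumcentre is (-13/18, 4) with r² = 7225/324.
The farthest remaining point A_7 is at distance² 6253/324 ≤ 7225/324.
r = √(7225/324) = 85/18.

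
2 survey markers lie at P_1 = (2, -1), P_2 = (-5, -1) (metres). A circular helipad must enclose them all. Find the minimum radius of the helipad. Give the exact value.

3.5

The smallest circle enclosing two points has them as diameter endpoints.
Centre = midpoint = (-1.5, -1); r² = |P_1P_2|²/4 = 49/4 = 12.25.
r = √(12.25) = 3.5.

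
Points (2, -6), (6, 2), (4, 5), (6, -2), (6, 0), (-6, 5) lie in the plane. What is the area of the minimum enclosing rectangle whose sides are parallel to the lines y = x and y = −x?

123.5

In coordinates u = x + y, v = x − y the rectangle is axis-aligned; the map (x,y)→(u,v) scales areas by 2.
u-values: -4, 8, 9, 4, 6, -1; range = 9 − (-4) = 13.
v-values: 8, 4, -1, 8, 6, -11; range = 8 − (-11) = 19.
Area = (13 × 19) / 2 = 123.5.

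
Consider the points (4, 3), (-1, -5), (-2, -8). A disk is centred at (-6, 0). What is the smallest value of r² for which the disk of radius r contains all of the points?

109

The required radius is the distance from (-6, 0) to the farthest point.
Squared distances: 109, 50, 80.
Maximum is 109, attained at (4, 3).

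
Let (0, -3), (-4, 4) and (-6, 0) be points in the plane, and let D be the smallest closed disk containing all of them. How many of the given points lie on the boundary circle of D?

Call the three points A, B, C in the order given.
Side lengths²: AB² = 65, AC² = 45, BC² = 20.
Since AB² = 65 ≥ 45 + 20 = 65, the angle opposite AB is not acute, so the smallest enclosing circle has AB as diameter.
Centre = midpoint of AB = (-2, 0.5), r² = 65/4 = 16.25.
The points at distance exactly r from the centre are (0, -3), (-4, 4), (-6, 0) — 3 points.

3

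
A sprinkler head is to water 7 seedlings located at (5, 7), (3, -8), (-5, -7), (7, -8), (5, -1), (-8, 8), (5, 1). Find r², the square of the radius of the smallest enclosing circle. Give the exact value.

A smallest enclosing disk is always determined by at most three of the input points on its boundary.
The farthest pair is (7, -8)–(-8, 8) with squared distance 481. The circle on this segment as diameter has centre (-0.5, 0) and r² = 481/4 = 120.25.
Check (5, 7): distance² to centre = 79.25 ≤ 120.25, so it lies inside.
All remaining points lie in this disk, and no smaller disk contains both endpoints, so this is the minimum enclosing circle.

120.25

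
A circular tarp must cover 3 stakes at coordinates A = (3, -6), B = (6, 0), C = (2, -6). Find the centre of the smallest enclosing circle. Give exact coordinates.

Side lengths²: AB² = 45, AC² = 1, BC² = 52.
Since BC² = 52 ≥ 45 + 1 = 46, the angle opposite BC is not acute, so the smallest enclosing circle has BC as diameter.
Centre = midpoint of BC = (4, -3), r² = 52/4 = 13.
Centre = (4, -3).

(4, -3)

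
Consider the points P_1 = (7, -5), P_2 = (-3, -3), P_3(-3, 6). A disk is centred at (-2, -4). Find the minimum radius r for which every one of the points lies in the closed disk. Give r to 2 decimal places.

The required radius is the distance from (-2, -4) to the farthest point.
Squared distances: 82, 2, 101.
Maximum is 101, attained at P_3.
r = √101 ≈ 10.05.

10.05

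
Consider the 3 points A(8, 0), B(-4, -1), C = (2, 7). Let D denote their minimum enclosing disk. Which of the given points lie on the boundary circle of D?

Side lengths²: AB² = 145, AC² = 85, BC² = 100.
Since AB² = 145 < 100 + 85 = 185, the triangle is acute, so the smallest enclosing circle is the circumcircle.
Circumcentre = (17/9, 5/6), r² = 12325/324.
The points at distance exactly r from the centre are A, B, C — 3 points.

A, B, C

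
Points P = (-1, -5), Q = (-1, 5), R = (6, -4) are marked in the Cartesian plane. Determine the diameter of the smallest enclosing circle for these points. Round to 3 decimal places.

Side lengths²: PQ² = 100, PR² = 50, QR² = 130.
Since QR² = 130 < 100 + 50 = 150, the triangle is acute, so the smallest enclosing circle is the circumcircle.
Circumcentre = (13/7, 0), r² = 1625/49.
Diameter = 2r = 2√(1625/49) ≈ 11.518.

11.518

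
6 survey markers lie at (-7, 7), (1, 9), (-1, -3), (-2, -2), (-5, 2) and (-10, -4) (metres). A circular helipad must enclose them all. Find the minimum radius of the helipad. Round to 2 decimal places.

8.51

By Welzl's lemma the MEC is supported by two points (diametrically opposite) or three points (on a circumcircle).
The farthest pair is (1, 9)–(-10, -4) with squared distance 290. The circle on this segment as diameter has centre (-4.5, 2.5) and r² = 290/4 = 72.5.
Check (-7, 7): distance² to centre = 26.5 ≤ 72.5, so it lies inside.
All remaining points lie in this disk, and no smaller disk contains both endpoints, so this is the minimum enclosing circle.
r = √(72.5) ≈ 8.51.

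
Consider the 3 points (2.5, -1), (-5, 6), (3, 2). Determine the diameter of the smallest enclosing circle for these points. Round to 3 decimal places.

Call the three points A, B, C in the order given.
Side lengths²: AB² = 105.25, AC² = 9.25, BC² = 80.
Since AB² = 105.25 ≥ 80 + 9.25 = 89.25, the angle opposite AB is not acute, so the smallest enclosing circle has AB as diameter.
Centre = midpoint of AB = (-1.25, 2.5), r² = 105.25/4 = 26.3125.
Diameter = 2r = 2√(26.3125) ≈ 10.259.

10.259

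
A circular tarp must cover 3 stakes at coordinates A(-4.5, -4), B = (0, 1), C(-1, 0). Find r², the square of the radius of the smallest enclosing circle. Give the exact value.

Side lengths²: AB² = 45.25, AC² = 28.25, BC² = 2.
Since AB² = 45.25 ≥ 28.25 + 2 = 30.25, the angle opposite AB is not acute, so the smallest enclosing circle has AB as diameter.
Centre = midpoint of AB = (-2.25, -1.5), r² = 45.25/4 = 11.3125.

11.3125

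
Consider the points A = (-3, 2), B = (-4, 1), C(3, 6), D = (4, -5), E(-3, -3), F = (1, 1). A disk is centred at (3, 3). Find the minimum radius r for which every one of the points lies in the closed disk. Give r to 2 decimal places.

The required radius is the distance from (3, 3) to the farthest point.
Squared distances: 37, 53, 9, 65, 72, 8.
Maximum is 72, attained at E.
r = √72 ≈ 8.49.

8.49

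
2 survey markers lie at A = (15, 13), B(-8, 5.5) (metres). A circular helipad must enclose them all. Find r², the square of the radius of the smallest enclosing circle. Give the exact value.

146.3125

The smallest circle enclosing two points has them as diameter endpoints.
Centre = midpoint = (3.5, 9.25); r² = |AB|²/4 = 585.25/4 = 146.3125.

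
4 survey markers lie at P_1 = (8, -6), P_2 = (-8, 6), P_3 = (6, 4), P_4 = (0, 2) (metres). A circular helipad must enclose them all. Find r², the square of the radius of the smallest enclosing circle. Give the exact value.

100

The minimum enclosing circle of a finite set is fixed by two of the points (as a diameter) or three (as a circumcircle).
The farthest pair is P_1–P_2 with squared distance 400. The circle on this segment as diameter has centre (0, 0) and r² = 400/4 = 100.
Check P_3: distance² to centre = 52 ≤ 100, so it lies inside.
All remaining points lie in this disk, and no smaller disk contains both endpoints, so this is the minimum enclosing circle.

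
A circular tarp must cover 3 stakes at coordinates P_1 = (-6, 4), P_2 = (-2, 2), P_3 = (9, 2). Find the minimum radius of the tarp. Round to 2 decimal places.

Side lengths²: P_1P_2² = 20, P_1P_3² = 229, P_2P_3² = 121.
Since P_1P_3² = 229 ≥ 121 + 20 = 141, the angle opposite P_1P_3 is not acute, so the smallest enclosing circle has P_1P_3 as diameter.
Centre = midpoint of P_1P_3 = (1.5, 3), r² = 229/4 = 57.25.
r = √(57.25) ≈ 7.57.

7.57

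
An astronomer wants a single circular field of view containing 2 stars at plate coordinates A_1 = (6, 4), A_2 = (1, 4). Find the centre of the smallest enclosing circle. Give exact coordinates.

(3.5, 4)

The smallest circle enclosing two points has them as diameter endpoints.
Centre = midpoint = (3.5, 4); r² = |A_1A_2|²/4 = 25/4 = 6.25.
Centre = (3.5, 4).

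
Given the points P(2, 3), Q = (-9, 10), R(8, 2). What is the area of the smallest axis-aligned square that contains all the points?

289

The bounding box has width 17 and height 8.
An axis-aligned square enclosing the set must have side ≥ max(width, height).
So the minimum side is max(17, 8) = 17.
Area = 17² = 289.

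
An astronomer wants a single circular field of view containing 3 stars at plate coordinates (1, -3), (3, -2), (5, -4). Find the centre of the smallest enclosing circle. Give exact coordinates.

(3, -3.5)

Call the three points A, B, C in the order given.
Side lengths²: AB² = 5, AC² = 17, BC² = 8.
Since AC² = 17 ≥ 8 + 5 = 13, the angle opposite AC is not acute, so the smallest enclosing circle has AC as diameter.
Centre = midpoint of AC = (3, -3.5), r² = 17/4 = 4.25.
Centre = (3, -3.5).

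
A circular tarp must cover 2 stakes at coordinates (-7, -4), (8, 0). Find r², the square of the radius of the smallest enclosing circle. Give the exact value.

The smallest circle enclosing two points has them as diameter endpoints.
Centre = midpoint = (0.5, -2); r² = |(-7, -4)−(8, 0)|²/4 = 241/4 = 60.25.

60.25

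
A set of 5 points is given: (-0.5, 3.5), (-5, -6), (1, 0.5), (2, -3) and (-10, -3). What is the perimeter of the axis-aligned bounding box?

43

Width = max x − min x = 2 − (-10) = 12.
Height = max y − min y = 3.5 − (-6) = 9.5.
Perimeter = 2(12 + 9.5) = 43.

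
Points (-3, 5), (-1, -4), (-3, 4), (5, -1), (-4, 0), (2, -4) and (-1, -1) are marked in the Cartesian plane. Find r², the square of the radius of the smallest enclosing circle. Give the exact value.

By Welzl's lemma the MEC is supported by two points (diametrically opposite) or three points (on a circumcircle).
The minimum enclosing circle is determined by three boundary points: (-3, 5), (5, -1), (2, -4).
Their circumcentre is (1/7, 6/7) with r² = 1325/49.
The farthest remaining point (-1, -4) is at distance² 1220/49 ≤ 1325/49.

1325/49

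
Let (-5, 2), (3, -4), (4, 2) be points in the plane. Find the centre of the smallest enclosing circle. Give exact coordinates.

(-0.5, -1/3)

Call the three points A, B, C in the order given.
Side lengths²: AB² = 100, AC² = 81, BC² = 37.
Since AB² = 100 < 81 + 37 = 118, the triangle is acute, so the smallest enclosing circle is the circumcircle.
Circumcentre = (-0.5, -1/3), r² = 925/36.
Centre = (-0.5, -1/3).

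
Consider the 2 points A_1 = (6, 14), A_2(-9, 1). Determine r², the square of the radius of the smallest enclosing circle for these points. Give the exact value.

98.5

The smallest circle enclosing two points has them as diameter endpoints.
Centre = midpoint = (-1.5, 7.5); r² = |A_1A_2|²/4 = 394/4 = 98.5.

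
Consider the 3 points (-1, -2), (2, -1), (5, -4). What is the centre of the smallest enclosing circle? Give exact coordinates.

Call the three points A, B, C in the order given.
Side lengths²: AB² = 10, AC² = 40, BC² = 18.
Since AC² = 40 ≥ 18 + 10 = 28, the angle opposite AC is not acute, so the smallest enclosing circle has AC as diameter.
Centre = midpoint of AC = (2, -3), r² = 40/4 = 10.
Centre = (2, -3).

(2, -3)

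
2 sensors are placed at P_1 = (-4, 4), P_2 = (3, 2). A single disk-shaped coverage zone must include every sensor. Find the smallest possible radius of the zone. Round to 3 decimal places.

3.640

The smallest circle enclosing two points has them as diameter endpoints.
Centre = midpoint = (-0.5, 3); r² = |P_1P_2|²/4 = 53/4 = 13.25.
r = √(13.25) ≈ 3.640.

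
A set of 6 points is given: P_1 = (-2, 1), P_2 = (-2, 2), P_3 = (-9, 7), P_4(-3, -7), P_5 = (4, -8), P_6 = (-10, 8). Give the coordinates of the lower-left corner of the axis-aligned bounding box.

x-range [-10, 4], y-range [-8, 8].
The lower-left corner is (-10, -8).

(-10, -8)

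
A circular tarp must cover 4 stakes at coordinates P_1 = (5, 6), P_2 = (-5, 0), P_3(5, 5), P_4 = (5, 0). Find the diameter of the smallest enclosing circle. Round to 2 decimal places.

The minimum enclosing circle of a finite set is fixed by two of the points (as a diameter) or three (as a circumcircle).
The farthest pair is P_1–P_2 with squared distance 136. The circle on this segment as diameter has centre (0, 3) and r² = 136/4 = 34.
Check P_3: distance² to centre = 29 ≤ 34, so it lies inside.
All remaining points lie in this disk, and no smaller disk contains both endpoints, so this is the minimum enclosing circle.
Diameter = 2r = 2√34 ≈ 11.66.

11.66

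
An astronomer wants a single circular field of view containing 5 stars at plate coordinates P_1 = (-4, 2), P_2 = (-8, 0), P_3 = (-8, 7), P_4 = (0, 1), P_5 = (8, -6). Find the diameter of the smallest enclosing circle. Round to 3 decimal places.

20.616

The minimum enclosing circle of a finite set is fixed by two of the points (as a diameter) or three (as a circumcircle).
The farthest pair is P_3–P_5 with squared distance 425. The circle on this segment as diameter has centre (0, 0.5) and r² = 425/4 = 106.25.
Check P_1: distance² to centre = 18.25 ≤ 106.25, so it lies inside.
All remaining points lie in this disk, and no smaller disk contains both endpoints, so this is the minimum enclosing circle.
Diameter = 2r = 2√(106.25) ≈ 20.616.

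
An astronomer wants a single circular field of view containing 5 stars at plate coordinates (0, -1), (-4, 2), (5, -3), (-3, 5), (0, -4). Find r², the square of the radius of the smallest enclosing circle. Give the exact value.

32

By Welzl's lemma the MEC is supported by two points (diametrically opposite) or three points (on a circumcircle).
The farthest pair is (5, -3)–(-3, 5) with squared distance 128. The circle on this segment as diameter has centre (1, 1) and r² = 128/4 = 32.
Check (0, -1): distance² to centre = 5 ≤ 32, so it lies inside.
All remaining points lie in this disk, and no smaller disk contains both endpoints, so this is the minimum enclosing circle.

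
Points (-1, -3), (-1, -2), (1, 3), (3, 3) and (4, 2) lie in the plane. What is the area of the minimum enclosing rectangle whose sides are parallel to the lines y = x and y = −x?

20

In coordinates u = x + y, v = x − y the rectangle is axis-aligned; the map (x,y)→(u,v) scales areas by 2.
u-values: -4, -3, 4, 6, 6; range = 6 − (-4) = 10.
v-values: 2, 1, -2, 0, 2; range = 2 − (-2) = 4.
Area = (10 × 4) / 2 = 20.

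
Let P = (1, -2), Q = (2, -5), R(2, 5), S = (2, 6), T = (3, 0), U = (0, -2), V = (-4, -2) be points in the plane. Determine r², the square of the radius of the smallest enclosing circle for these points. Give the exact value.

A smallest enclosing disk is always determined by at most three of the input points on its boundary.
The minimum enclosing circle is determined by three boundary points: Q, S, V.
Their circumcentre is (1, 0.5) with r² = 31.25.
The farthest remaining point R is at distance² 21.25 ≤ 31.25.

31.25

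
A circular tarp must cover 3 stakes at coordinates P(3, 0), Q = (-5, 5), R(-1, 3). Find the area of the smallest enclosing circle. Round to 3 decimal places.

69.900

Side lengths²: PQ² = 89, PR² = 25, QR² = 20.
Since PQ² = 89 ≥ 25 + 20 = 45, the angle opposite PQ is not acute, so the smallest enclosing circle has PQ as diameter.
Centre = midpoint of PQ = (-1, 2.5), r² = 89/4 = 22.25.
Area = π·r² = π·22.25 ≈ 69.900.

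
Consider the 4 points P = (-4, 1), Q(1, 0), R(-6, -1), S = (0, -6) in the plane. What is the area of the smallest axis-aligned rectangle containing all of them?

49

x ranges over [-6, 1], width 7.
y ranges over [-6, 1], height 7.
Area = 7 × 7 = 49.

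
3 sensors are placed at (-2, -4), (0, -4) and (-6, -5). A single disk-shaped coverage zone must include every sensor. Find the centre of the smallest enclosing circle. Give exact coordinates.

(-3, -4.5)

Call the three points A, B, C in the order given.
Side lengths²: AB² = 4, AC² = 17, BC² = 37.
Since BC² = 37 ≥ 17 + 4 = 21, the angle opposite BC is not acute, so the smallest enclosing circle has BC as diameter.
Centre = midpoint of BC = (-3, -4.5), r² = 37/4 = 9.25.
Centre = (-3, -4.5).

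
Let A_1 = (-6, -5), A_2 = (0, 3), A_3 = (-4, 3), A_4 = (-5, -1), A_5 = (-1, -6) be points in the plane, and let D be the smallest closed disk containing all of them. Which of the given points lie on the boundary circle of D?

A_1, A_2, A_5

A smallest enclosing disk is always determined by at most three of the input points on its boundary.
The minimum enclosing circle is determined by three boundary points: A_1, A_2, A_5.
Their circumcentre is (-61/23, -29/23) with r² = 13325/529.
The farthest remaining point A_3 is at distance² 10565/529 ≤ 13325/529.
The points at distance exactly r from the centre are A_1, A_2, A_5 — 3 points.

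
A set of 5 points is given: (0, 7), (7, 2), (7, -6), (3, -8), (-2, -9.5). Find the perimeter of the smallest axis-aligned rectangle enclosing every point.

Width = max x − min x = 7 − (-2) = 9.
Height = max y − min y = 7 − (-9.5) = 16.5.
Perimeter = 2(9 + 16.5) = 51.

51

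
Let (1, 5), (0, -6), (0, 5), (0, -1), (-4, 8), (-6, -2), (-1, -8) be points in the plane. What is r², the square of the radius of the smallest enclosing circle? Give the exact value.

66.25

The farthest pair is (-4, 8)–(-1, -8) with squared distance 265. The circle on this segment as diameter has centre (-2.5, 0) and r² = 265/4 = 66.25.
Check (1, 5): distance² to centre = 37.25 ≤ 66.25, so it lies inside.
All remaining points lie in this disk, and no smaller disk contains both endpoints, so this is the minimum enclosing circle.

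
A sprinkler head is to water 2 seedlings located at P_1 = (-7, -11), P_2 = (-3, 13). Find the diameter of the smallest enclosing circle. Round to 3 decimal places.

The smallest circle enclosing two points has them as diameter endpoints.
Centre = midpoint = (-5, 1); r² = |P_1P_2|²/4 = 592/4 = 148.
Diameter = 2r = 2√148 ≈ 24.331.

24.331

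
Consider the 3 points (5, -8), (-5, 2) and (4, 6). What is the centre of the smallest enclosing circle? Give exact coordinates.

Call the three points A, B, C in the order given.
Side lengths²: AB² = 200, AC² = 197, BC² = 97.
Since AB² = 200 < 197 + 97 = 294, the triangle is acute, so the smallest enclosing circle is the circumcircle.
Circumcentre = (47/26, -31/26), r² = 19109/338.
Centre = (47/26, -31/26).

(47/26, -31/26)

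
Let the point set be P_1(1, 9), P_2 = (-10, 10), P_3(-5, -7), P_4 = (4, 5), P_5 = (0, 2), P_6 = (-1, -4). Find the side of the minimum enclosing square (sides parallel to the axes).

The bounding box has width 14 and height 17.
An axis-aligned square enclosing the set must have side ≥ max(width, height).
So the minimum side is max(14, 17) = 17.

17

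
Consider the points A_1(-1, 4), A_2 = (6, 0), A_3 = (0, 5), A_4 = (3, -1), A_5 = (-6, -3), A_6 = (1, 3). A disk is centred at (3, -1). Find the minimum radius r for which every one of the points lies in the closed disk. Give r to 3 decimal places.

9.220

The required radius is the distance from (3, -1) to the farthest point.
Squared distances: 41, 10, 45, 0, 85, 20.
Maximum is 85, attained at A_5.
r = √85 ≈ 9.220.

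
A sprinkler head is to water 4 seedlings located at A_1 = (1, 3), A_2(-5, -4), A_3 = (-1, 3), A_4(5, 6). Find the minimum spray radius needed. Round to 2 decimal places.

7.07

A smallest enclosing disk is always determined by at most three of the input points on its boundary.
The farthest pair is A_2–A_4 with squared distance 200. The circle on this segment as diameter has centre (0, 1) and r² = 200/4 = 50.
Check A_1: distance² to centre = 5 ≤ 50, so it lies inside.
All remaining points lie in this disk, and no smaller disk contains both endpoints, so this is the minimum enclosing circle.
r = √50 ≈ 7.07.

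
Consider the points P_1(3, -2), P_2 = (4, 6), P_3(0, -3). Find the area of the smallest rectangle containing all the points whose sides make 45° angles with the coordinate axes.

In coordinates u = x + y, v = x − y the rectangle is axis-aligned; the map (x,y)→(u,v) scales areas by 2.
u-values: 1, 10, -3; range = 10 − (-3) = 13.
v-values: 5, -2, 3; range = 5 − (-2) = 7.
Area = (13 × 7) / 2 = 45.5.

45.5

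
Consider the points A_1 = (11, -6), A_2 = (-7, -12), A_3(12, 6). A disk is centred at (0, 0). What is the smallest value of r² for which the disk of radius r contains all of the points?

The required radius is the distance from (0, 0) to the farthest point.
Squared distances: 157, 193, 180.
Maximum is 193, attained at A_2.

193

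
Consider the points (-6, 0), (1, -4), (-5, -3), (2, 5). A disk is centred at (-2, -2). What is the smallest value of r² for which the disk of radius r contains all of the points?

The required radius is the distance from (-2, -2) to the farthest point.
Squared distances: 20, 13, 10, 65.
Maximum is 65, attained at (2, 5).

65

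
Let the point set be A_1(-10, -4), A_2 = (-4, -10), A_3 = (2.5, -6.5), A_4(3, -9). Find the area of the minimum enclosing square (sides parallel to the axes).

169

The bounding box has width 13 and height 6.
An axis-aligned square enclosing the set must have side ≥ max(width, height).
So the minimum side is max(13, 6) = 13.
Area = 13² = 169.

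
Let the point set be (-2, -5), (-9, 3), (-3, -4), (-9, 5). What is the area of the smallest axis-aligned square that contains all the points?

The bounding box has width 7 and height 10.
An axis-aligned square enclosing the set must have side ≥ max(width, height).
So the minimum side is max(7, 10) = 10.
Area = 10² = 100.

100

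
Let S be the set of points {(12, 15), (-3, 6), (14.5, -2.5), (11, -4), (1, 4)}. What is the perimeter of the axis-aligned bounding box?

Width = max x − min x = 14.5 − (-3) = 17.5.
Height = max y − min y = 15 − (-4) = 19.
Perimeter = 2(17.5 + 19) = 73.

73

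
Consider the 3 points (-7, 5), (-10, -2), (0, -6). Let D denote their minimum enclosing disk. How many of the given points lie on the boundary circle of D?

Call the three points A, B, C in the order given.
Side lengths²: AB² = 58, AC² = 170, BC² = 116.
Since AC² = 170 < 116 + 58 = 174, the triangle is acute, so the smallest enclosing circle is the circumcircle.
Circumcentre = (-149/41, -24/41), r² = 71485/1681.
The points at distance exactly r from the centre are (-7, 5), (-10, -2), (0, -6) — 3 points.

3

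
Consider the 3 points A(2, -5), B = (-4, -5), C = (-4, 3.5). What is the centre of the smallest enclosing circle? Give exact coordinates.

Side lengths²: AB² = 36, AC² = 108.25, BC² = 72.25.
Since AC² = 108.25 ≥ 72.25 + 36 = 108.25, the angle opposite AC is not acute, so the smallest enclosing circle has AC as diameter.
Centre = midpoint of AC = (-1, -0.75), r² = 108.25/4 = 27.0625.
Centre = (-1, -0.75).

(-1, -0.75)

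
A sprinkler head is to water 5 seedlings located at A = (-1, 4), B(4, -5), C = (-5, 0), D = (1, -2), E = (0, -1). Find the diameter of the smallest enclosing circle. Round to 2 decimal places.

By Welzl's lemma the MEC is supported by two points (diametrically opposite) or three points (on a circumcircle).
The minimum enclosing circle is determined by three boundary points: A, B, C.
Their circumcentre is (3/14, -17/14) with r² = 2809/98.
The farthest remaining point D is at distance² 121/98 ≤ 2809/98.
Diameter = 2r = 2√(2809/98) ≈ 10.71.

10.71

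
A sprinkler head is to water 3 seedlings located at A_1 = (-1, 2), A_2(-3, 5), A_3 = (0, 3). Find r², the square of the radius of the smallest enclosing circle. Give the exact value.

Side lengths²: A_1A_2² = 13, A_1A_3² = 2, A_2A_3² = 13.
Since A_2A_3² = 13 < 13 + 2 = 15, the triangle is acute, so the smallest enclosing circle is the circumcircle.
Circumcentre = (-1.7, 3.7), r² = 3.38.

3.38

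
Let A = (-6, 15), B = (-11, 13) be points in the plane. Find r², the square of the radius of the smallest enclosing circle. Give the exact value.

The smallest circle enclosing two points has them as diameter endpoints.
Centre = midpoint = (-8.5, 14); r² = |AB|²/4 = 29/4 = 7.25.

7.25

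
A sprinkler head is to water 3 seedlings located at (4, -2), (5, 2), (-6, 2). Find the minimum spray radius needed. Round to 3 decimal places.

5.551

Call the three points A, B, C in the order given.
Side lengths²: AB² = 17, AC² = 116, BC² = 121.
Since BC² = 121 < 116 + 17 = 133, the triangle is acute, so the smallest enclosing circle is the circumcircle.
Circumcentre = (-0.5, 1.25), r² = 30.8125.
r = √(30.8125) ≈ 5.551.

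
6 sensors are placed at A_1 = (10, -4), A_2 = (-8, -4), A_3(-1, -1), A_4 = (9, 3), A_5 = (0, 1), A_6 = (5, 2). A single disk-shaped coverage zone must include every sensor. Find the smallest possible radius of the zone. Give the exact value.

65/7

The minimum enclosing circle is determined by three boundary points: A_1, A_2, A_4.
Their circumcentre is (1, -12/7) with r² = 4225/49.
The farthest remaining point A_6 is at distance² 1460/49 ≤ 4225/49.
r = √(4225/49) = 65/7.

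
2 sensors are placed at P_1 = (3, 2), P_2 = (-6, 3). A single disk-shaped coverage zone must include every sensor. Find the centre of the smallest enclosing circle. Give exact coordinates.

The smallest circle enclosing two points has them as diameter endpoints.
Centre = midpoint = (-1.5, 2.5); r² = |P_1P_2|²/4 = 82/4 = 20.5.
Centre = (-1.5, 2.5).

(-1.5, 2.5)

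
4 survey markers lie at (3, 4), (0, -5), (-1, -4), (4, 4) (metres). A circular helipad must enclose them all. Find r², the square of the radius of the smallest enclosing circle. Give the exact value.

24.25

The minimum enclosing circle of a finite set is fixed by two of the points (as a diameter) or three (as a circumcircle).
The farthest pair is (0, -5)–(4, 4) with squared distance 97. The circle on this segment as diameter has centre (2, -0.5) and r² = 97/4 = 24.25.
Check (3, 4): distance² to centre = 21.25 ≤ 24.25, so it lies inside.
All remaining points lie in this disk, and no smaller disk contains both endpoints, so this is the minimum enclosing circle.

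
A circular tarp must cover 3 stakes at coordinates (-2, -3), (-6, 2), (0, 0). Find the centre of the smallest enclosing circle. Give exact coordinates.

(-73/22, 1/22)

Call the three points A, B, C in the order given.
Side lengths²: AB² = 41, AC² = 13, BC² = 40.
Since AB² = 41 < 40 + 13 = 53, the triangle is acute, so the smallest enclosing circle is the circumcircle.
Circumcentre = (-73/22, 1/22), r² = 2665/242.
Centre = (-73/22, 1/22).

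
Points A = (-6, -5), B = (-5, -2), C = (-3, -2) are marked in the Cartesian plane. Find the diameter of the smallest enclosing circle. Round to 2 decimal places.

Side lengths²: AB² = 10, AC² = 18, BC² = 4.
Since AC² = 18 ≥ 10 + 4 = 14, the angle opposite AC is not acute, so the smallest enclosing circle has AC as diameter.
Centre = midpoint of AC = (-4.5, -3.5), r² = 18/4 = 4.5.
Diameter = 2r = 2√(4.5) ≈ 4.24.

4.24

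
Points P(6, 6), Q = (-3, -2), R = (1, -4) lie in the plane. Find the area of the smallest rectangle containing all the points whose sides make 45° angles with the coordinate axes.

In coordinates u = x + y, v = x − y the rectangle is axis-aligned; the map (x,y)→(u,v) scales areas by 2.
u-values: 12, -5, -3; range = 12 − (-5) = 17.
v-values: 0, -1, 5; range = 5 − (-1) = 6.
Area = (17 × 6) / 2 = 51.

51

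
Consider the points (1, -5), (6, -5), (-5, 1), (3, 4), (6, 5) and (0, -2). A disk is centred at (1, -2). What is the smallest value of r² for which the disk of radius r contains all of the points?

74

The required radius is the distance from (1, -2) to the farthest point.
Squared distances: 9, 34, 45, 40, 74, 1.
Maximum is 74, attained at (6, 5).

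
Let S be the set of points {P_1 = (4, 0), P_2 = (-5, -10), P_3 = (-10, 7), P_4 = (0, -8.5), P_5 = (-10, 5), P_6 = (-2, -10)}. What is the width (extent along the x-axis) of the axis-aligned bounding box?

14

max x = 4, min x = -10, so width = 14.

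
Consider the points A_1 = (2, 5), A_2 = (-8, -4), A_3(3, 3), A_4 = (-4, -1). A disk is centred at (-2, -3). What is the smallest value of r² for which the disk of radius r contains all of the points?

80

The required radius is the distance from (-2, -3) to the farthest point.
Squared distances: 80, 37, 61, 8.
Maximum is 80, attained at A_1.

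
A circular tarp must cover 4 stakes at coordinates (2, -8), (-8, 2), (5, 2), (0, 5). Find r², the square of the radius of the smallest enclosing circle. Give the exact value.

The minimum enclosing circle is determined by three boundary points: (2, -8), (-8, 2), (5, 2).
Their circumcentre is (-1.5, -1.5) with r² = 54.5.
The farthest remaining point (0, 5) is at distance² 44.5 ≤ 54.5.

54.5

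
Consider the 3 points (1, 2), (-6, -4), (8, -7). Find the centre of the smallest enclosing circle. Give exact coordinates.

(15/14, -31/6)

Call the three points A, B, C in the order given.
Side lengths²: AB² = 85, AC² = 130, BC² = 205.
Since BC² = 205 < 130 + 85 = 215, the triangle is acute, so the smallest enclosing circle is the circumcircle.
Circumcentre = (15/14, -31/6), r² = 45305/882.
Centre = (15/14, -31/6).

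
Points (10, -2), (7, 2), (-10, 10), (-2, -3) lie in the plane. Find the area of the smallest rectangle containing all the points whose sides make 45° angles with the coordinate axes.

224

In coordinates u = x + y, v = x − y the rectangle is axis-aligned; the map (x,y)→(u,v) scales areas by 2.
u-values: 8, 9, 0, -5; range = 9 − (-5) = 14.
v-values: 12, 5, -20, 1; range = 12 − (-20) = 32.
Area = (14 × 32) / 2 = 224.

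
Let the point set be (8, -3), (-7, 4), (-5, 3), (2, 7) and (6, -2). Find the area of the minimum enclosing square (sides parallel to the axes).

The bounding box has width 15 and height 10.
An axis-aligned square enclosing the set must have side ≥ max(width, height).
So the minimum side is max(15, 10) = 15.
Area = 15² = 225.

225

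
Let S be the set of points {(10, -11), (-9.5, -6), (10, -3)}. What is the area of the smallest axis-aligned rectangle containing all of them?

x ranges over [-9.5, 10], width 19.5.
y ranges over [-11, -3], height 8.
Area = 19.5 × 8 = 156.

156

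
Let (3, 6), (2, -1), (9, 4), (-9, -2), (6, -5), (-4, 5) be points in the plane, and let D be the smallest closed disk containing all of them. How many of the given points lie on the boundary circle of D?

The minimum enclosing circle of a finite set is fixed by two of the points (as a diameter) or three (as a circumcircle).
The farthest pair is (9, 4)–(-9, -2) with squared distance 360. The circle on this segment as diameter has centre (0, 1) and r² = 360/4 = 90.
Check (3, 6): distance² to centre = 34 ≤ 90, so it lies inside.
All remaining points lie in this disk, and no smaller disk contains both endpoints, so this is the minimum enclosing circle.
The points at distance exactly r from the centre are (9, 4), (-9, -2) — 2 points.

2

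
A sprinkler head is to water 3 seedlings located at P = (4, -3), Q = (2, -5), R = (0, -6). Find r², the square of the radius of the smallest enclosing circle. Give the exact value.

Side lengths²: PQ² = 8, PR² = 25, QR² = 5.
Since PR² = 25 ≥ 8 + 5 = 13, the angle opposite PR is not acute, so the smallest enclosing circle has PR as diameter.
Centre = midpoint of PR = (2, -4.5), r² = 25/4 = 6.25.

6.25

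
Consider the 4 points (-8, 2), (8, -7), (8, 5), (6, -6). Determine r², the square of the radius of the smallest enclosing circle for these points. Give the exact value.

The minimum enclosing circle of a finite set is fixed by two of the points (as a diameter) or three (as a circumcircle).
The minimum enclosing circle is determined by three boundary points: (-8, 2), (8, -7), (8, 5).
Their circumcentre is (0.84375, -1) with r² = 87.2119140625.
The farthest remaining point (6, -6) is at distance² 51.5869140625 ≤ 87.2119140625.

87.2119140625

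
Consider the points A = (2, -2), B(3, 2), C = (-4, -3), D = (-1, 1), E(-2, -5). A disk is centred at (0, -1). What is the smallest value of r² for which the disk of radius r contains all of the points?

20

The required radius is the distance from (0, -1) to the farthest point.
Squared distances: 5, 18, 20, 5, 20.
Maximum is 20, attained at C.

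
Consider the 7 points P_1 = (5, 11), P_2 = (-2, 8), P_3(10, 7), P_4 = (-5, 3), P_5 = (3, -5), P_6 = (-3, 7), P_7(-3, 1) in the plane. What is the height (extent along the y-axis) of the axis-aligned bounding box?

16

max y = 11, min y = -5, so height = 16.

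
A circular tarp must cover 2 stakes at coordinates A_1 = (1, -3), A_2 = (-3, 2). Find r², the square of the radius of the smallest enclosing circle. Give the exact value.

The smallest circle enclosing two points has them as diameter endpoints.
Centre = midpoint = (-1, -0.5); r² = |A_1A_2|²/4 = 41/4 = 10.25.

10.25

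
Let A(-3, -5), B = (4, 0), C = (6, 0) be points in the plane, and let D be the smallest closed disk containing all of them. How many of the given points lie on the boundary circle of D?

Side lengths²: AB² = 74, AC² = 106, BC² = 4.
Since AC² = 106 ≥ 74 + 4 = 78, the angle opposite AC is not acute, so the smallest enclosing circle has AC as diameter.
Centre = midpoint of AC = (1.5, -2.5), r² = 106/4 = 26.5.
The points at distance exactly r from the centre are A, C — 2 points.

2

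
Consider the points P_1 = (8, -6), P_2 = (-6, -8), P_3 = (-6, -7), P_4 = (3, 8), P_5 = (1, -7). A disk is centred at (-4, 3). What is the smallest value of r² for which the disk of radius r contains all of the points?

225

The required radius is the distance from (-4, 3) to the farthest point.
Squared distances: 225, 125, 104, 74, 125.
Maximum is 225, attained at P_1.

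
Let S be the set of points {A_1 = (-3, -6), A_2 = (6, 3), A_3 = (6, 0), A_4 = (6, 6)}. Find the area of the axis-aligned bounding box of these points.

108

x ranges over [-3, 6], width 9.
y ranges over [-6, 6], height 12.
Area = 9 × 12 = 108.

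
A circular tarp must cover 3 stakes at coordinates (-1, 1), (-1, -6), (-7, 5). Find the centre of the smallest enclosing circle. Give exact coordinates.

(-4, -0.5)

Call the three points A, B, C in the order given.
Side lengths²: AB² = 49, AC² = 52, BC² = 157.
Since BC² = 157 ≥ 52 + 49 = 101, the angle opposite BC is not acute, so the smallest enclosing circle has BC as diameter.
Centre = midpoint of BC = (-4, -0.5), r² = 157/4 = 39.25.
Centre = (-4, -0.5).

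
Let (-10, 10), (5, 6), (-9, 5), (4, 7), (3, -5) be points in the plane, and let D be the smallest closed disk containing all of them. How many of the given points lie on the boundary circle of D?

A smallest enclosing disk is always determined by at most three of the input points on its boundary.
The farthest pair is (-10, 10)–(3, -5) with squared distance 394. The circle on this segment as diameter has centre (-3.5, 2.5) and r² = 394/4 = 98.5.
Check (5, 6): distance² to centre = 84.5 ≤ 98.5, so it lies inside.
All remaining points lie in this disk, and no smaller disk contains both endpoints, so this is the minimum enclosing circle.
The points at distance exactly r from the centre are (-10, 10), (3, -5) — 2 points.

2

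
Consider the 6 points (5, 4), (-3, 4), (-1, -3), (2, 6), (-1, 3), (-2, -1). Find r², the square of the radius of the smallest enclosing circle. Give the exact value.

4505/196

A smallest enclosing disk is always determined by at most three of the input points on its boundary.
The minimum enclosing circle is determined by three boundary points: (5, 4), (-3, 4), (-1, -3).
Their circumcentre is (1, 19/14) with r² = 4505/196.
The farthest remaining point (2, 6) is at distance² 4421/196 ≤ 4505/196.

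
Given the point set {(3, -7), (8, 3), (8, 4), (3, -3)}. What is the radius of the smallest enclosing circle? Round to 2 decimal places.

6.04

A smallest enclosing disk is always determined by at most three of the input points on its boundary.
The farthest pair is (3, -7)–(8, 4) with squared distance 146. The circle on this segment as diameter has centre (5.5, -1.5) and r² = 146/4 = 36.5.
Check (8, 3): distance² to centre = 26.5 ≤ 36.5, so it lies inside.
All remaining points lie in this disk, and no smaller disk contains both endpoints, so this is the minimum enclosing circle.
r = √(36.5) ≈ 6.04.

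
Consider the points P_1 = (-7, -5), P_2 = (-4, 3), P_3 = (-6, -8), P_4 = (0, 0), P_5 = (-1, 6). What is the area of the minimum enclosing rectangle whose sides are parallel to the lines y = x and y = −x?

85.5

In coordinates u = x + y, v = x − y the rectangle is axis-aligned; the map (x,y)→(u,v) scales areas by 2.
u-values: -12, -1, -14, 0, 5; range = 5 − (-14) = 19.
v-values: -2, -7, 2, 0, -7; range = 2 − (-7) = 9.
Area = (19 × 9) / 2 = 85.5.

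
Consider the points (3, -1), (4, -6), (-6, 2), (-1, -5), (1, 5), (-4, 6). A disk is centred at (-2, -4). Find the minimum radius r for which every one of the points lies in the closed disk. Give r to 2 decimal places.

The required radius is the distance from (-2, -4) to the farthest point.
Squared distances: 34, 40, 52, 2, 90, 104.
Maximum is 104, attained at (-4, 6).
r = √104 ≈ 10.20.

10.20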